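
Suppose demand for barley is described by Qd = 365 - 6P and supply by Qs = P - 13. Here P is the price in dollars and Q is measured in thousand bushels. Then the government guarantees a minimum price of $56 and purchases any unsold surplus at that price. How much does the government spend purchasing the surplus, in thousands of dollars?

784

In a free market, 365 - 6P = P - 13 gives the equilibrium P* = 54, Q* = 41.
Because the floor (56) lies above the market-clearing price, it is binding.
At P = 56: Qd = 365 - 6·56 = 29 and Qs = 56 - 13 = 43.
Surplus = Qs - Qd = 14.
Government expenditure = surplus × support price = 14 × 56 = 784.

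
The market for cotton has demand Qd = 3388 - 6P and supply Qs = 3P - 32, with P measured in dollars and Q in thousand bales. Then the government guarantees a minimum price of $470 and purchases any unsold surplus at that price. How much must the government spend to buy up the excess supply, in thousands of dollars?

380700

Equilibrium: 3388 - 6P = 3P - 32, so 3420 = 9P and P* = 380, Q* = 1108.
Since 470 > 380, the floor is binding.
At P = 470: Qd = 3388 - 6·470 = 568 and Qs = 3·470 - 32 = 1378.
Surplus = Qs - Qd = 810.
Government expenditure = surplus × support price = 810 × 470 = 380700.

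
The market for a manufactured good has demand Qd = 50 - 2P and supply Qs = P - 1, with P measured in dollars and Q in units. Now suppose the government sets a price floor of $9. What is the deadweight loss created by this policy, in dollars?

0

Without the control the market clears where 50 - 2P = P - 1, i.e. P* = 17 and Q* = 16.
Since 9 is below P* = 17, the floor does not bind and the free-market outcome prevails.
Since the control does not bind, no trades are prevented and deadweight loss is zero.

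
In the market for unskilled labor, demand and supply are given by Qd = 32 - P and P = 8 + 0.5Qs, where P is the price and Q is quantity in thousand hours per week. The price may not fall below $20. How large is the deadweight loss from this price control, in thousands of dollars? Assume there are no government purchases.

12

Rearranging supply gives Qs = 2P - 16. Without the control the market clears where 32 - P = 2P - 16, i.e. P* = 16 and Q* = 16.
Because the floor (20) lies above the market-clearing price, it is binding.
At P = 20: Qd = 32 - 20 = 12 and Qs = 2·20 - 16 = 24.
Quantity traded falls to 12. At Q = 12 the demand price is 32 - 12 = 20 and the supply price is (16 + 12)/2 = 14.
Deadweight loss = ½ · (20 - 14) · (16 - 12) = ½ · 6 · 4 = 12.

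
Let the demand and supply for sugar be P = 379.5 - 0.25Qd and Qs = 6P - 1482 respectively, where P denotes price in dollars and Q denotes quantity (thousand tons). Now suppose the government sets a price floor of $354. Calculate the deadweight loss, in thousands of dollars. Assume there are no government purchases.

9720

Rearranging demand gives Qd = 1518 - 4P. Without the control the market clears where 1518 - 4P = 6P - 1482, i.e. P* = 300 and Q* = 318.
The floor of 354 is above the equilibrium price 300, so it binds.
At P = 354: Qd = 1518 - 4·354 = 102 and Qs = 6·354 - 1482 = 642.
Quantity traded falls to 102. At Q = 102 the demand price is (1518 - 102)/4 = 354 and the supply price is (1482 + 102)/6 = 264.
Deadweight loss = ½ · (354 - 264) · (318 - 102) = ½ · 90 · 216 = 9720.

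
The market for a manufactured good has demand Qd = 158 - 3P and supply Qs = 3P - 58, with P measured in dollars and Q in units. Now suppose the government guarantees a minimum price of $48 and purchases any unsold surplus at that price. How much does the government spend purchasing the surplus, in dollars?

3456

Without the control the market clears where 158 - 3P = 3P - 58, i.e. P* = 36 and Q* = 50.
Since 48 > 36, the floor is binding.
At P = 48: Qd = 158 - 3·48 = 14 and Qs = 3·48 - 58 = 86.
Surplus = Qs - Qd = 72.
Government expenditure = surplus × support price = 72 × 48 = 3456.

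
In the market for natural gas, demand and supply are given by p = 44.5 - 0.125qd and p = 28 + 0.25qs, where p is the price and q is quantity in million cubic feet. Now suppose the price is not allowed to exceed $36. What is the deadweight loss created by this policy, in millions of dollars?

Rearranging demand gives qd = 356 - 8p; rearranging supply gives qs = 4p - 112. Without the control the market clears where 356 - 8p = 4p - 112, i.e. p* = 39 and q* = 44.
Because the ceiling (36) lies below the market-clearing price, it is binding.
At p = 36: qd = 356 - 8·36 = 68 and qs = 4·36 - 112 = 32.
Quantity traded falls to 32. At q = 32 the demand price is (356 - 32)/8 = 40.5 and the supply price is (112 + 32)/4 = 36.
Deadweight loss = ½ · (40.5 - 36) · (44 - 32) = ½ · 4.5 · 12 = 27.

27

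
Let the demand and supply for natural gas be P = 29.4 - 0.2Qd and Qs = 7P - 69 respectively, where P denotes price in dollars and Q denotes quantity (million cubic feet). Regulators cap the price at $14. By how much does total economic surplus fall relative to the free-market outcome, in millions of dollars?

Rearranging demand gives Qd = 147 - 5P. Setting quantity demanded equal to quantity supplied, 147 - 5P = 7P - 69, gives P* = 18 and Q* = 57.
The ceiling of 14 is below the equilibrium price 18, so it binds.
At P = 14: Qd = 147 - 5·14 = 77 and Qs = 7·14 - 69 = 29.
Quantity traded falls to 29. At Q = 29 the demand price is (147 - 29)/5 = 23.6 and the supply price is (69 + 29)/7 = 14.
Deadweight loss = ½ · (23.6 - 14) · (57 - 29) = ½ · 9.6 · 28 = 134.4.

134.4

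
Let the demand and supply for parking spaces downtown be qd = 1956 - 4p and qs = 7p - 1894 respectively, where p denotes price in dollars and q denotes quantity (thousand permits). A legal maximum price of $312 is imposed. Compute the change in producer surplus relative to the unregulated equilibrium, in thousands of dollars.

In a free market, 1956 - 4p = 7p - 1894 gives the equilibrium p* = 350, q* = 556.
The ceiling of 312 is below the equilibrium price 350, so it binds.
At p = 312: qd = 1956 - 4·312 = 708 and qs = 7·312 - 1894 = 290.
Producer surplus without the control is ½ · (350 - 1894/7) · 556 = 154568/7.
With the ceiling, producers sell 290 units at 312, so PS = ½ · (312 - 1894/7) · 290 = 42050/7.
Change in producer surplus = 42050/7 - 154568/7 = -16074.

-16074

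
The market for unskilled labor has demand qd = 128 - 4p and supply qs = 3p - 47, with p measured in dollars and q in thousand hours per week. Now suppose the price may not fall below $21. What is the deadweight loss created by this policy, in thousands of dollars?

0

Without the control the market clears where 128 - 4p = 3p - 47, i.e. p* = 25 and q* = 28.
The floor of 21 is below the equilibrium price 25, so it is not binding; the market clears at p* = 25, q* = 28.
Since the control does not bind, no trades are prevented and deadweight loss is zero.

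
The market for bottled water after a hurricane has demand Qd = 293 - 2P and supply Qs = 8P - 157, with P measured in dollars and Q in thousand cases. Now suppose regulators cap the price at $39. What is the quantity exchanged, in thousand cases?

Setting quantity demanded equal to quantity supplied, 293 - 2P = 8P - 157, gives P* = 45 and Q* = 203.
The ceiling of 39 is below the equilibrium price 45, so it binds.
At P = 39: Qd = 293 - 2·39 = 215 and Qs = 8·39 - 157 = 155.
The quantity actually transacted is the short side, supply: 155.

155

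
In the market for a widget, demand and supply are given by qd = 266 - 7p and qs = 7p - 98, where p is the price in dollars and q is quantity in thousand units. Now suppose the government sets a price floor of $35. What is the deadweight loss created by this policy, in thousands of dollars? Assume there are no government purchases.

567

Without the control the market clears where 266 - 7p = 7p - 98, i.e. p* = 26 and q* = 84.
Since 35 > 26, the floor is binding.
At p = 35: qd = 266 - 7·35 = 21 and qs = 7·35 - 98 = 147.
Quantity traded falls to 21. At q = 21 the demand price is (266 - 21)/7 = 35 and the supply price is (98 + 21)/7 = 17.
Deadweight loss = ½ · (35 - 17) · (84 - 21) = ½ · 18 · 63 = 567.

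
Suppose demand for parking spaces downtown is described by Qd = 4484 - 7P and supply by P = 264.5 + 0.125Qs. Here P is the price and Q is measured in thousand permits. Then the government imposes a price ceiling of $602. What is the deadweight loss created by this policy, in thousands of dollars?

Rearranging supply gives Qs = 8P - 2116. In a free market, 4484 - 7P = 8P - 2116 gives the equilibrium P* = 440, Q* = 1404.
The ceiling of 602 is above the equilibrium price 440, so it is not binding; the market clears at P* = 440, Q* = 1404.
Since the control does not bind, no trades are prevented and deadweight loss is zero.

0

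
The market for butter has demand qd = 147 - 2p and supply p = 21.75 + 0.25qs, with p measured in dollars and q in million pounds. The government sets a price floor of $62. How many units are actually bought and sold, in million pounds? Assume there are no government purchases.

Rearranging supply gives qs = 4p - 87. In a free market, 147 - 2p = 4p - 87 gives the equilibrium p* = 39, q* = 69.
Because the floor (62) lies above the market-clearing price, it is binding.
At p = 62: qd = 147 - 2·62 = 23 and qs = 4·62 - 87 = 161.
The quantity actually transacted is the short side, demand: 23.

23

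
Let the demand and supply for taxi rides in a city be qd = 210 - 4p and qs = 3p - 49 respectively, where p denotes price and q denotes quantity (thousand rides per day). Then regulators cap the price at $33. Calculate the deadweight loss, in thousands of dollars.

42

Setting quantity demanded equal to quantity supplied, 210 - 4p = 3p - 49, gives p* = 37 and q* = 62.
The ceiling of 33 is below the equilibrium price 37, so it binds.
At p = 33: qd = 210 - 4·33 = 78 and qs = 3·33 - 49 = 50.
Quantity traded falls to 50. At q = 50 the demand price is (210 - 50)/4 = 40 and the supply price is (49 + 50)/3 = 33.
Deadweight loss = ½ · (40 - 33) · (62 - 50) = ½ · 7 · 12 = 42.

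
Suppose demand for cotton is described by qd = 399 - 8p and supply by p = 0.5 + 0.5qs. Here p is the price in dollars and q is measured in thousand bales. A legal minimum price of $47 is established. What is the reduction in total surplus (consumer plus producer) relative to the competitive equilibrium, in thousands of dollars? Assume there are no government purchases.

Rearranging supply gives qs = 2p - 1. Setting quantity demanded equal to quantity supplied, 399 - 8p = 2p - 1, gives p* = 40 and q* = 79.
The floor of 47 is above the equilibrium price 40, so it binds.
At p = 47: qd = 399 - 8·47 = 23 and qs = 2·47 - 1 = 93.
Quantity traded falls to 23. At q = 23 the demand price is (399 - 23)/8 = 47 and the supply price is (1 + 23)/2 = 12.
Deadweight loss = ½ · (47 - 12) · (79 - 23) = ½ · 35 · 56 = 980.

980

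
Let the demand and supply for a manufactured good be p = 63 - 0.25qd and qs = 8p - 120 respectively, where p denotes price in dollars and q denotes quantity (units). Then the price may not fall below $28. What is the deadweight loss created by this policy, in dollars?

0

Rearranging demand gives qd = 252 - 4p. Without the control the market clears where 252 - 4p = 8p - 120, i.e. p* = 31 and q* = 128.
The floor of 28 is below the equilibrium price 31, so it is not binding; the market clears at p* = 31, q* = 128.
Since the control does not bind, no trades are prevented and deadweight loss is zero.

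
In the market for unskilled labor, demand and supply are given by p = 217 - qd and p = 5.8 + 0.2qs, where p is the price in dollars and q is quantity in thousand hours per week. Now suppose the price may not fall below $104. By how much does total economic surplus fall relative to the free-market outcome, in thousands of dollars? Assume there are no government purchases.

2381.4

Rearranging demand gives qd = 217 - p; rearranging supply gives qs = 5p - 29. Equilibrium: 217 - p = 5p - 29, so 246 = 6p and p* = 41, q* = 176.
Since 104 > 41, the floor is binding.
At p = 104: qd = 217 - 104 = 113 and qs = 5·104 - 29 = 491.
Quantity traded falls to 113. At q = 113 the demand price is 217 - 113 = 104 and the supply price is (29 + 113)/5 = 28.4.
Deadweight loss = ½ · (104 - 28.4) · (176 - 113) = ½ · 75.6 · 63 = 2381.4.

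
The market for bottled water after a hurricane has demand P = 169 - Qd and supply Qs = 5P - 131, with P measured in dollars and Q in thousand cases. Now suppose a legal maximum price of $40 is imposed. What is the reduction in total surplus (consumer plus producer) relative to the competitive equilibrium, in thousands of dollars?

Rearranging demand gives Qd = 169 - P. Setting quantity demanded equal to quantity supplied, 169 - P = 5P - 131, gives P* = 50 and Q* = 119.
The ceiling of 40 is below the equilibrium price 50, so it binds.
At P = 40: Qd = 169 - 40 = 129 and Qs = 5·40 - 131 = 69.
Quantity traded falls to 69. At Q = 69 the demand price is 169 - 69 = 100 and the supply price is (131 + 69)/5 = 40.
Deadweight loss = ½ · (100 - 40) · (119 - 69) = ½ · 60 · 50 = 1500.

1500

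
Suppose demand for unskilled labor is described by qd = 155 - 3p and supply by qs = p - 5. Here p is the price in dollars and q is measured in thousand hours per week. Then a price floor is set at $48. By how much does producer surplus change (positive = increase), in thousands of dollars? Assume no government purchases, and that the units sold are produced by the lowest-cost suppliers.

-200

Without the control the market clears where 155 - 3p = p - 5, i.e. p* = 40 and q* = 35.
Because the floor (48) lies above the market-clearing price, it is binding.
At p = 48: qd = 155 - 3·48 = 11 and qs = 48 - 5 = 43.
Producer surplus without the control is ½ · (40 - 5) · 35 = 612.5.
With the floor, 11 units are sold at 48. The supply price at q = 11 is 16, so PS = ½ · [(48 - 5) + (48 - 16)] · 11 = 412.5.
Change in producer surplus = 412.5 - 612.5 = -200.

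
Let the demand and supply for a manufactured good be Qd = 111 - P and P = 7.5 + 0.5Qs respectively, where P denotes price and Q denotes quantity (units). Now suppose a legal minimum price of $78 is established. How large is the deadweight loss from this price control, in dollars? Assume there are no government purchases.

972

Rearranging supply gives Qs = 2P - 15. Setting quantity demanded equal to quantity supplied, 111 - P = 2P - 15, gives P* = 42 and Q* = 69.
Because the floor (78) lies above the market-clearing price, it is binding.
At P = 78: Qd = 111 - 78 = 33 and Qs = 2·78 - 15 = 141.
Quantity traded falls to 33. At Q = 33 the demand price is 111 - 33 = 78 and the supply price is (15 + 33)/2 = 24.
Deadweight loss = ½ · (78 - 24) · (69 - 33) = ½ · 54 · 36 = 972.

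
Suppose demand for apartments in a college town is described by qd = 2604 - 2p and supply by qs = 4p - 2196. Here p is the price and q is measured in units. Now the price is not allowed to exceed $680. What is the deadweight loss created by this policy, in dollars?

Without the control the market clears where 2604 - 2p = 4p - 2196, i.e. p* = 800 and q* = 1004.
The ceiling of 680 is below the equilibrium price 800, so it binds.
At p = 680: qd = 2604 - 2·680 = 1244 and qs = 4·680 - 2196 = 524.
Quantity traded falls to 524. At q = 524 the demand price is (2604 - 524)/2 = 1040 and the supply price is (2196 + 524)/4 = 680.
Deadweight loss = ½ · (1040 - 680) · (1004 - 524) = ½ · 360 · 480 = 86400.

86400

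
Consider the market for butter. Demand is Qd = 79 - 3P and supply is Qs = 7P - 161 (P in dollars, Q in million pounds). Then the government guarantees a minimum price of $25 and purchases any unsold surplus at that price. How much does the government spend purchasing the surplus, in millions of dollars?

250

Equilibrium: 79 - 3P = 7P - 161, so 240 = 10P and P* = 24, Q* = 7.
Since 25 > 24, the floor is binding.
At P = 25: Qd = 79 - 3·25 = 4 and Qs = 7·25 - 161 = 14.
Surplus = Qs - Qd = 10.
Government expenditure = surplus × support price = 10 × 25 = 250.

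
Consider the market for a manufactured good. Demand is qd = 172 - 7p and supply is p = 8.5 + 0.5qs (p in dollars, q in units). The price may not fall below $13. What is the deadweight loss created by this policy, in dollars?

Rearranging supply gives qs = 2p - 17. Setting quantity demanded equal to quantity supplied, 172 - 7p = 2p - 17, gives p* = 21 and q* = 25.
Since 13 is below p* = 21, the floor does not bind and the free-market outcome prevails.
Since the control does not bind, no trades are prevented and deadweight loss is zero.

0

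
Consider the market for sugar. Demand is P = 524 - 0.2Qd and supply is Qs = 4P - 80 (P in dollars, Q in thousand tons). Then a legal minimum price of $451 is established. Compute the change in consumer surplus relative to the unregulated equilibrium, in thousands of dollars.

Rearranging demand gives Qd = 2620 - 5P. Setting quantity demanded equal to quantity supplied, 2620 - 5P = 4P - 80, gives P* = 300 and Q* = 1120.
The floor of 451 is above the equilibrium price 300, so it binds.
At P = 451: Qd = 2620 - 5·451 = 365 and Qs = 4·451 - 80 = 1724.
Consumer surplus without the control is ½ · (524 - 300) · 1120 = 125440.
With the floor, consumers buy 365 units at 451, so CS = ½ · (524 - 451) · 365 = 13322.5.
Change in consumer surplus = 13322.5 - 125440 = -112117.5.

-112117.5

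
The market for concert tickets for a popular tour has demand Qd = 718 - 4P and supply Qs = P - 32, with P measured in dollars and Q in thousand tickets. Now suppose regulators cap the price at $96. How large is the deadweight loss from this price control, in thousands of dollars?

1822.5

Equilibrium: 718 - 4P = P - 32, so 750 = 5P and P* = 150, Q* = 118.
The ceiling of 96 is below the equilibrium price 150, so it binds.
At P = 96: Qd = 718 - 4·96 = 334 and Qs = 96 - 32 = 64.
Quantity traded falls to 64. At Q = 64 the demand price is (718 - 64)/4 = 163.5 and the supply price is 32 + 64 = 96.
Deadweight loss = ½ · (163.5 - 96) · (118 - 64) = ½ · 67.5 · 54 = 1822.5.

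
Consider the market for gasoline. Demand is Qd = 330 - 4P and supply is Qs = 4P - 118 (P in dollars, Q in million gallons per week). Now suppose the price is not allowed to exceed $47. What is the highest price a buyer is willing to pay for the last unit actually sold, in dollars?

Equilibrium: 330 - 4P = 4P - 118, so 448 = 8P and P* = 56, Q* = 106.
Because the ceiling (47) lies below the market-clearing price, it is binding.
At P = 47: Qd = 330 - 4·47 = 142 and Qs = 4·47 - 118 = 70.
Only 70 units reach the market. On the demand curve, the marginal buyer's willingness to pay at Q = 70 is (330 - 70)/4 = 65.

65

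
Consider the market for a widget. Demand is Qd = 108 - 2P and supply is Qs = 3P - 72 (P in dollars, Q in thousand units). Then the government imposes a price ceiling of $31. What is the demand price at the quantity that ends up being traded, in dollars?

43.5

In a free market, 108 - 2P = 3P - 72 gives the equilibrium P* = 36, Q* = 36.
Since 31 < 36, the ceiling is binding.
At P = 31: Qd = 108 - 2·31 = 46 and Qs = 3·31 - 72 = 21.
Only 21 units reach the market. On the demand curve, the marginal buyer's willingness to pay at Q = 21 is (108 - 21)/2 = 43.5.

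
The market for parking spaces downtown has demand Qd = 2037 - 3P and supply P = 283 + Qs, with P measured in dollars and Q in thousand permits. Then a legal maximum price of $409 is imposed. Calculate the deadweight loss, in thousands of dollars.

Rearranging supply gives Qs = P - 283. Equilibrium: 2037 - 3P = P - 283, so 2320 = 4P and P* = 580, Q* = 297.
The ceiling of 409 is below the equilibrium price 580, so it binds.
At P = 409: Qd = 2037 - 3·409 = 810 and Qs = 409 - 283 = 126.
Quantity traded falls to 126. At Q = 126 the demand price is (2037 - 126)/3 = 637 and the supply price is 283 + 126 = 409.
Deadweight loss = ½ · (637 - 409) · (297 - 126) = ½ · 228 · 171 = 19494.

19494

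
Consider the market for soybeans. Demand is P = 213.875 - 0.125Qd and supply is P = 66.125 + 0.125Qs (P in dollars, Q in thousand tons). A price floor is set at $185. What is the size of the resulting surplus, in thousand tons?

Rearranging demand gives Qd = 1711 - 8P; rearranging supply gives Qs = 8P - 529. Without the control the market clears where 1711 - 8P = 8P - 529, i.e. P* = 140 and Q* = 591.
Because the floor (185) lies above the market-clearing price, it is binding.
At P = 185: Qd = 1711 - 8·185 = 231 and Qs = 8·185 - 529 = 951.
Surplus = Qs - Qd = 951 - 231 = 720.

720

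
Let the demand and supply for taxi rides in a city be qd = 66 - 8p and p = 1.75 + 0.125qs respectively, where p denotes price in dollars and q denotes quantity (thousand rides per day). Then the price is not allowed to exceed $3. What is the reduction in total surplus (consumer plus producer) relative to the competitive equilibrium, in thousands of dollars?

Rearranging supply gives qs = 8p - 14. Without the control the market clears where 66 - 8p = 8p - 14, i.e. p* = 5 and q* = 26.
The ceiling of 3 is below the equilibrium price 5, so it binds.
At p = 3: qd = 66 - 8·3 = 42 and qs = 8·3 - 14 = 10.
Quantity traded falls to 10. At q = 10 the demand price is (66 - 10)/8 = 7 and the supply price is (14 + 10)/8 = 3.
Deadweight loss = ½ · (7 - 3) · (26 - 10) = ½ · 4 · 16 = 32.

32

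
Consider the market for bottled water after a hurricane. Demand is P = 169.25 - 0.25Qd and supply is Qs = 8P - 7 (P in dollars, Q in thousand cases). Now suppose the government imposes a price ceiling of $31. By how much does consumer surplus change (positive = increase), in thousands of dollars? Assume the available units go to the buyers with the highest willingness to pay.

Rearranging demand gives Qd = 677 - 4P. Equilibrium: 677 - 4P = 8P - 7, so 684 = 12P and P* = 57, Q* = 449.
Because the ceiling (31) lies below the market-clearing price, it is binding.
At P = 31: Qd = 677 - 4·31 = 553 and Qs = 8·31 - 7 = 241.
Consumer surplus without the control is ½ · (169.25 - 57) · 449 = 25200.125.
With the ceiling, 241 units are sold at 31 (assume they go to the highest-value buyers). The demand price at Q = 241 is 109, so CS = ½ · [(169.25 - 31) + (109 - 31)] · 241 = 26058.125.
Change in consumer surplus = 26058.125 - 25200.125 = 858.

858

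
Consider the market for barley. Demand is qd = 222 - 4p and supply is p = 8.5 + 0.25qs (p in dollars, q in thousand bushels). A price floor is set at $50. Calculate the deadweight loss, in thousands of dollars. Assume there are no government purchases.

Rearranging supply gives qs = 4p - 34. Equilibrium: 222 - 4p = 4p - 34, so 256 = 8p and p* = 32, q* = 94.
Because the floor (50) lies above the market-clearing price, it is binding.
At p = 50: qd = 222 - 4·50 = 22 and qs = 4·50 - 34 = 166.
Quantity traded falls to 22. At q = 22 the demand price is (222 - 22)/4 = 50 and the supply price is (34 + 22)/4 = 14.
Deadweight loss = ½ · (50 - 14) · (94 - 22) = ½ · 36 · 72 = 1296.

1296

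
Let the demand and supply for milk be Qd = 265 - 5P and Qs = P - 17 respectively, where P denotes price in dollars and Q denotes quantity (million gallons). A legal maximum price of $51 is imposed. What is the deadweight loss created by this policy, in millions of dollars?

In a free market, 265 - 5P = P - 17 gives the equilibrium P* = 47, Q* = 30.
The ceiling of 51 is above the equilibrium price 47, so it is not binding; the market clears at P* = 47, Q* = 30.
Since the control does not bind, no trades are prevented and deadweight loss is zero.

0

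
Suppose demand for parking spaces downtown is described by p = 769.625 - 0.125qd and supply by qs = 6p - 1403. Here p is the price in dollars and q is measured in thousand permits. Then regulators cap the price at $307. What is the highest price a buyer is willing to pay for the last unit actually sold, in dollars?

714.75

Rearranging demand gives qd = 6157 - 8p. Equilibrium: 6157 - 8p = 6p - 1403, so 7560 = 14p and p* = 540, q* = 1837.
Because the ceiling (307) lies below the market-clearing price, it is binding.
At p = 307: qd = 6157 - 8·307 = 3701 and qs = 6·307 - 1403 = 439.
Only 439 units reach the market. On the demand curve, the marginal buyer's willingness to pay at q = 439 is (6157 - 439)/8 = 714.75.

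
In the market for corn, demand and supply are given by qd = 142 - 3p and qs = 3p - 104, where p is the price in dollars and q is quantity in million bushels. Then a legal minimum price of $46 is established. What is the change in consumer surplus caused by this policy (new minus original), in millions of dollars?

Setting quantity demanded equal to quantity supplied, 142 - 3p = 3p - 104, gives p* = 41 and q* = 19.
Because the floor (46) lies above the market-clearing price, it is binding.
At p = 46: qd = 142 - 3·46 = 4 and qs = 3·46 - 104 = 34.
Consumer surplus without the control is ½ · (142/3 - 41) · 19 = 361/6.
With the floor, consumers buy 4 units at 46, so CS = ½ · (142/3 - 46) · 4 = 8/3.
Change in consumer surplus = 8/3 - 361/6 = -57.5.

-57.5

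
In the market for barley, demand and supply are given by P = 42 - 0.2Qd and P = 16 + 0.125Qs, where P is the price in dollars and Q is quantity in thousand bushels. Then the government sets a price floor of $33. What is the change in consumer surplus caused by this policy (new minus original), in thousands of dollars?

-437.5

Rearranging demand gives Qd = 210 - 5P; rearranging supply gives Qs = 8P - 128. Without the control the market clears where 210 - 5P = 8P - 128, i.e. P* = 26 and Q* = 80.
Because the floor (33) lies above the market-clearing price, it is binding.
At P = 33: Qd = 210 - 5·33 = 45 and Qs = 8·33 - 128 = 136.
Consumer surplus without the control is ½ · (42 - 26) · 80 = 640.
With the floor, consumers buy 45 units at 33, so CS = ½ · (42 - 33) · 45 = 202.5.
Change in consumer surplus = 202.5 - 640 = -437.5.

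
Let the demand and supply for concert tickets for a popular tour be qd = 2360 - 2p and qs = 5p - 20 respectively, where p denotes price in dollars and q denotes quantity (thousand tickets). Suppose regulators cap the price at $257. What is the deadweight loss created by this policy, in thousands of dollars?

60278.75

Without the control the market clears where 2360 - 2p = 5p - 20, i.e. p* = 340 and q* = 1680.
Because the ceiling (257) lies below the market-clearing price, it is binding.
At p = 257: qd = 2360 - 2·257 = 1846 and qs = 5·257 - 20 = 1265.
Quantity traded falls to 1265. At q = 1265 the demand price is (2360 - 1265)/2 = 547.5 and the supply price is (20 + 1265)/5 = 257.
Deadweight loss = ½ · (547.5 - 257) · (1680 - 1265) = ½ · 290.5 · 415 = 60278.75.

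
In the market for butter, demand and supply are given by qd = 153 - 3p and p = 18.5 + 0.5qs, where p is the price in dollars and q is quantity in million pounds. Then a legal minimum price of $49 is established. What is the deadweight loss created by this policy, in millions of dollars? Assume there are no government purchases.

Rearranging supply gives qs = 2p - 37. Equilibrium: 153 - 3p = 2p - 37, so 190 = 5p and p* = 38, q* = 39.
Because the floor (49) lies above the market-clearing price, it is binding.
At p = 49: qd = 153 - 3·49 = 6 and qs = 2·49 - 37 = 61.
Quantity traded falls to 6. At q = 6 the demand price is (153 - 6)/3 = 49 and the supply price is (37 + 6)/2 = 21.5.
Deadweight loss = ½ · (49 - 21.5) · (39 - 6) = ½ · 27.5 · 33 = 453.75.

453.75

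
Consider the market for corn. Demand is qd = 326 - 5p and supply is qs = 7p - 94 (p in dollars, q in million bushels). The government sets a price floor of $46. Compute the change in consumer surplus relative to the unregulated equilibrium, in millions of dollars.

Setting quantity demanded equal to quantity supplied, 326 - 5p = 7p - 94, gives p* = 35 and q* = 151.
Since 46 > 35, the floor is binding.
At p = 46: qd = 326 - 5·46 = 96 and qs = 7·46 - 94 = 228.
Consumer surplus without the control is ½ · (65.2 - 35) · 151 = 2280.1.
With the floor, consumers buy 96 units at 46, so CS = ½ · (65.2 - 46) · 96 = 921.6.
Change in consumer surplus = 921.6 - 2280.1 = -1358.5.

-1358.5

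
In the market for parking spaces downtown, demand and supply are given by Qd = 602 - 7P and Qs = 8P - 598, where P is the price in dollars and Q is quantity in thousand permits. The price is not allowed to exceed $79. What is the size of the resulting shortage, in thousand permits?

15

Equilibrium: 602 - 7P = 8P - 598, so 1200 = 15P and P* = 80, Q* = 42.
The ceiling of 79 is below the equilibrium price 80, so it binds.
At P = 79: Qd = 602 - 7·79 = 49 and Qs = 8·79 - 598 = 34.
Shortage = Qd - Qs = 49 - 34 = 15.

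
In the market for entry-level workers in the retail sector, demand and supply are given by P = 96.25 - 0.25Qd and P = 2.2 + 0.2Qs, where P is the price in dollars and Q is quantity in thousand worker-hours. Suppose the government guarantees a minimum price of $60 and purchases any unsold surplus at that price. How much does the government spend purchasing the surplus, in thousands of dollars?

8640

Rearranging demand gives Qd = 385 - 4P; rearranging supply gives Qs = 5P - 11. Without the control the market clears where 385 - 4P = 5P - 11, i.e. P* = 44 and Q* = 209.
Since 60 > 44, the floor is binding.
At P = 60: Qd = 385 - 4·60 = 145 and Qs = 5·60 - 11 = 289.
Surplus = Qs - Qd = 144.
Government expenditure = surplus × support price = 144 × 60 = 8640.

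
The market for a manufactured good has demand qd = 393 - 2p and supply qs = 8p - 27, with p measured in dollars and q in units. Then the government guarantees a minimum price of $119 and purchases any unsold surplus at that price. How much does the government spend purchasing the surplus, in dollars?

91630

Without the control the market clears where 393 - 2p = 8p - 27, i.e. p* = 42 and q* = 309.
Because the floor (119) lies above the market-clearing price, it is binding.
At p = 119: qd = 393 - 2·119 = 155 and qs = 8·119 - 27 = 925.
Surplus = qs - qd = 770.
Government expenditure = surplus × support price = 770 × 119 = 91630.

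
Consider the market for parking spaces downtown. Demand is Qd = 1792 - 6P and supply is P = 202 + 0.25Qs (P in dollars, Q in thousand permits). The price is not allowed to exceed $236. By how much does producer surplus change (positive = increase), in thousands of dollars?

Rearranging supply gives Qs = 4P - 808. Equilibrium: 1792 - 6P = 4P - 808, so 2600 = 10P and P* = 260, Q* = 232.
Because the ceiling (236) lies below the market-clearing price, it is binding.
At P = 236: Qd = 1792 - 6·236 = 376 and Qs = 4·236 - 808 = 136.
Producer surplus without the control is ½ · (260 - 202) · 232 = 6728.
With the ceiling, producers sell 136 units at 236, so PS = ½ · (236 - 202) · 136 = 2312.
Change in producer surplus = 2312 - 6728 = -4416.

-4416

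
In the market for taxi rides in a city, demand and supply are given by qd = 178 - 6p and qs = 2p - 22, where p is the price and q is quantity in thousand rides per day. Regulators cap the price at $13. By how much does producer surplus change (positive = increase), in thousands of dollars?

In a free market, 178 - 6p = 2p - 22 gives the equilibrium p* = 25, q* = 28.
The ceiling of 13 is below the equilibrium price 25, so it binds.
At p = 13: qd = 178 - 6·13 = 100 and qs = 2·13 - 22 = 4.
Producer surplus without the control is ½ · (25 - 11) · 28 = 196.
With the ceiling, producers sell 4 units at 13, so PS = ½ · (13 - 11) · 4 = 4.
Change in producer surplus = 4 - 196 = -192.

-192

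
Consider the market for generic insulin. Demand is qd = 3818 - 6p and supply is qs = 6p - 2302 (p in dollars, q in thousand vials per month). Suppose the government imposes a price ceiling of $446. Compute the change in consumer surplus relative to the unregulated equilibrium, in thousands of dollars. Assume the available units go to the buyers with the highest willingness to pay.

11648

Setting quantity demanded equal to quantity supplied, 3818 - 6p = 6p - 2302, gives p* = 510 and q* = 758.
The ceiling of 446 is below the equilibrium price 510, so it binds.
At p = 446: qd = 3818 - 6·446 = 1142 and qs = 6·446 - 2302 = 374.
Consumer surplus without the control is ½ · (1909/3 - 510) · 758 = 143641/3.
With the ceiling, 374 units are sold at 446 (assume they go to the highest-value buyers). The demand price at q = 374 is 574, so CS = ½ · [(1909/3 - 446) + (574 - 446)] · 374 = 178585/3.
Change in consumer surplus = 178585/3 - 143641/3 = 11648.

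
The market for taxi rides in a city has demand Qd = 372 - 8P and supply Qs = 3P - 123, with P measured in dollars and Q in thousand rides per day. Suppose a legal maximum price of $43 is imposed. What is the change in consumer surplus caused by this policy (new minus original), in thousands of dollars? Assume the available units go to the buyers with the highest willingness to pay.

Without the control the market clears where 372 - 8P = 3P - 123, i.e. P* = 45 and Q* = 12.
Since 43 < 45, the ceiling is binding.
At P = 43: Qd = 372 - 8·43 = 28 and Qs = 3·43 - 123 = 6.
Consumer surplus without the control is ½ · (46.5 - 45) · 12 = 9.
With the ceiling, 6 units are sold at 43 (assume they go to the highest-value buyers). The demand price at Q = 6 is 45.75, so CS = ½ · [(46.5 - 43) + (45.75 - 43)] · 6 = 18.75.
Change in consumer surplus = 18.75 - 9 = 9.75.

9.75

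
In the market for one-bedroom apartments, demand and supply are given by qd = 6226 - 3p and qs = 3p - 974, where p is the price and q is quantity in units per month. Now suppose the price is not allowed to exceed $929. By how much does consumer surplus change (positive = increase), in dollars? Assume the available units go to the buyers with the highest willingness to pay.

Setting quantity demanded equal to quantity supplied, 6226 - 3p = 3p - 974, gives p* = 1200 and q* = 2626.
Because the ceiling (929) lies below the market-clearing price, it is binding.
At p = 929: qd = 6226 - 3·929 = 3439 and qs = 3·929 - 974 = 1813.
Consumer surplus without the control is ½ · (6226/3 - 1200) · 2626 = 3447938/3.
With the ceiling, 1813 units are sold at 929 (assume they go to the highest-value buyers). The demand price at q = 1813 is 1471, so CS = ½ · [(6226/3 - 929) + (1471 - 929)] · 1813 = 9182845/6.
Change in consumer surplus = 9182845/6 - 3447938/3 = 381161.5.

381161.5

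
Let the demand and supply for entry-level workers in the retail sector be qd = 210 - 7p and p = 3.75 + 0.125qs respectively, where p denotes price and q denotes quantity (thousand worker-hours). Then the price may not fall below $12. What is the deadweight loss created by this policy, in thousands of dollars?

Rearranging supply gives qs = 8p - 30. Setting quantity demanded equal to quantity supplied, 210 - 7p = 8p - 30, gives p* = 16 and q* = 98.
Since 12 is below p* = 16, the floor does not bind and the free-market outcome prevails.
Since the control does not bind, no trades are prevented and deadweight loss is zero.

0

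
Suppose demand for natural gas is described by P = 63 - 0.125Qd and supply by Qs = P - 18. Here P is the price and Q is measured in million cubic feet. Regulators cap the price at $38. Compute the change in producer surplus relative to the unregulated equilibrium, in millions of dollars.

Rearranging demand gives Qd = 504 - 8P. In a free market, 504 - 8P = P - 18 gives the equilibrium P* = 58, Q* = 40.
Since 38 < 58, the ceiling is binding.
At P = 38: Qd = 504 - 8·38 = 200 and Qs = 38 - 18 = 20.
Producer surplus without the control is ½ · (58 - 18) · 40 = 800.
With the ceiling, producers sell 20 units at 38, so PS = ½ · (38 - 18) · 20 = 200.
Change in producer surplus = 200 - 800 = -600.

-600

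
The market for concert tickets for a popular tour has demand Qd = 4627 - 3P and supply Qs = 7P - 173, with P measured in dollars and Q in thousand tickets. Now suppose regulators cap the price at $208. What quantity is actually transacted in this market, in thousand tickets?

Without the control the market clears where 4627 - 3P = 7P - 173, i.e. P* = 480 and Q* = 3187.
The ceiling of 208 is below the equilibrium price 480, so it binds.
At P = 208: Qd = 4627 - 3·208 = 4003 and Qs = 7·208 - 173 = 1283.
The quantity actually transacted is the short side, supply: 1283.

1283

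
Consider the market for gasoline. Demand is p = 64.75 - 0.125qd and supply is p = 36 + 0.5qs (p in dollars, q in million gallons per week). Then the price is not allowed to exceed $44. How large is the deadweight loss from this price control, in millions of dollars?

281.25

Rearranging demand gives qd = 518 - 8p; rearranging supply gives qs = 2p - 72. In a free market, 518 - 8p = 2p - 72 gives the equilibrium p* = 59, q* = 46.
The ceiling of 44 is below the equilibrium price 59, so it binds.
At p = 44: qd = 518 - 8·44 = 166 and qs = 2·44 - 72 = 16.
Quantity traded falls to 16. At q = 16 the demand price is (518 - 16)/8 = 62.75 and the supply price is (72 + 16)/2 = 44.
Deadweight loss = ½ · (62.75 - 44) · (46 - 16) = ½ · 18.75 · 30 = 281.25.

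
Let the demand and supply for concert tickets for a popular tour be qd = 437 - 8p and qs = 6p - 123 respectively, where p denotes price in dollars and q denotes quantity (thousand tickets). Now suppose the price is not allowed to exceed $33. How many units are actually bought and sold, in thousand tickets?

In a free market, 437 - 8p = 6p - 123 gives the equilibrium p* = 40, q* = 117.
Because the ceiling (33) lies below the market-clearing price, it is binding.
At p = 33: qd = 437 - 8·33 = 173 and qs = 6·33 - 123 = 75.
The quantity actually transacted is the short side, supply: 75.

75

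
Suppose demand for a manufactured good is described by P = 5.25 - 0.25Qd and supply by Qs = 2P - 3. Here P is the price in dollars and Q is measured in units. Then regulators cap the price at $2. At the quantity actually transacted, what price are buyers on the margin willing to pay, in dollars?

Rearranging demand gives Qd = 21 - 4P. Equilibrium: 21 - 4P = 2P - 3, so 24 = 6P and P* = 4, Q* = 5.
Since 2 < 4, the ceiling is binding.
At P = 2: Qd = 21 - 4·2 = 13 and Qs = 2·2 - 3 = 1.
Only 1 units reach the market. On the demand curve, the marginal buyer's willingness to pay at Q = 1 is (21 - 1)/4 = 5.

5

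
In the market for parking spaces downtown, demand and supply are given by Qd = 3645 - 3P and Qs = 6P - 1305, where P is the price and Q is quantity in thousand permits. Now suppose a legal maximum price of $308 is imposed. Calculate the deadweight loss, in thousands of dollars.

Setting quantity demanded equal to quantity supplied, 3645 - 3P = 6P - 1305, gives P* = 550 and Q* = 1995.
Since 308 < 550, the ceiling is binding.
At P = 308: Qd = 3645 - 3·308 = 2721 and Qs = 6·308 - 1305 = 543.
Quantity traded falls to 543. At Q = 543 the demand price is (3645 - 543)/3 = 1034 and the supply price is (1305 + 543)/6 = 308.
Deadweight loss = ½ · (1034 - 308) · (1995 - 543) = ½ · 726 · 1452 = 527076.

527076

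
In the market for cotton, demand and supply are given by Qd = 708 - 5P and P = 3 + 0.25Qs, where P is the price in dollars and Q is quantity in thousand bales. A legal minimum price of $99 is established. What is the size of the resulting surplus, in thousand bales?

Rearranging supply gives Qs = 4P - 12. Equilibrium: 708 - 5P = 4P - 12, so 720 = 9P and P* = 80, Q* = 308.
Because the floor (99) lies above the market-clearing price, it is binding.
At P = 99: Qd = 708 - 5·99 = 213 and Qs = 4·99 - 12 = 384.
Surplus = Qs - Qd = 384 - 213 = 171.

171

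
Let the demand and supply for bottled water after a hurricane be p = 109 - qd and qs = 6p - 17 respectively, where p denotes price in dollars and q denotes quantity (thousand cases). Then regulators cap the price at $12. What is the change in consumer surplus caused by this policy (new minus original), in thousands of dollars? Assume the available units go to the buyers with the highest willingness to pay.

-318

Rearranging demand gives qd = 109 - p. Equilibrium: 109 - p = 6p - 17, so 126 = 7p and p* = 18, q* = 91.
Because the ceiling (12) lies below the market-clearing price, it is binding.
At p = 12: qd = 109 - 12 = 97 and qs = 6·12 - 17 = 55.
Consumer surplus without the control is ½ · (109 - 18) · 91 = 4140.5.
With the ceiling, 55 units are sold at 12 (assume they go to the highest-value buyers). The demand price at q = 55 is 54, so CS = ½ · [(109 - 12) + (54 - 12)] · 55 = 3822.5.
Change in consumer surplus = 3822.5 - 4140.5 = -318.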